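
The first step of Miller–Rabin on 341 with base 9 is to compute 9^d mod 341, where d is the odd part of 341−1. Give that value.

341 − 1 = 340 = 2^2 · 85, so d = 85.
9^1 ≡ 9 (mod 341)
9^2 ≡ 9^2 = 81 ≡ 81 (mod 341)
9^4 ≡ 81^2 = 6561 ≡ 82 (mod 341)
9^8 ≡ 82^2 = 6724 ≡ 245 (mod 341)
9^16 ≡ 245^2 = 60025 ≡ 9 (mod 341)
9^32 ≡ 9^2 = 81 ≡ 81 (mod 341)
9^64 ≡ 81^2 = 6561 ≡ 82 (mod 341)
85 = 64 + 16 + 4 + 1 in binary powers of 2.
So 9^85 ≡ 82 · 9 · 82 · 9 ≡ 67 (mod 341).
Squaring chain: 67 → 56; never reaches −1, so base 9 is a Miller–Rabin witness that 341 is composite.

67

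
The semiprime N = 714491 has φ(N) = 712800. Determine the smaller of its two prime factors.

811

φ(n) = (p−1)(q−1) = n − (p+q) + 1, so p + q = 714491 − 712800 + 1 = 1692.
p and q are the roots of t² − 1692t + 714491 = 0.
Discriminant: 1692² − 4·714491 = 2862864 − 2857964 = 4900; √4900 = 70.
q = (1692 − 70)/2 = 811, p = (1692 + 70)/2 = 881.
Check: 811 · 881 = 714491.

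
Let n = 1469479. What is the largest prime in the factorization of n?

89

1469479 = 11 · 133589
133589 = 19 · 7031
7031 = 79 · 89
89 is prime.
So 1469479 = 11 · 19 · 79 · 89; the largest prime factor is 89.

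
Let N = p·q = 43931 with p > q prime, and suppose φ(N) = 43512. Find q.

φ(n) = (p−1)(q−1) = n − (p+q) + 1, so p + q = 43931 − 43512 + 1 = 420.
p and q are the roots of t² − 420t + 43931 = 0.
Discriminant: 420² − 4·43931 = 176400 − 175724 = 676; √676 = 26.
q = (420 − 26)/2 = 197, p = (420 + 26)/2 = 223.
Check: 197 · 223 = 43931.

197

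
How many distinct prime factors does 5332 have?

5332 = 2^2 · 1333
1333 = 31 · 43
5332 = 2^2 · 31 · 43, which has 3 distinct prime factors.

3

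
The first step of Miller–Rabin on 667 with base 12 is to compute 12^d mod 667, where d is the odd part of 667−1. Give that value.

667 − 1 = 666 = 2^1 · 333, so d = 333.
12^1 ≡ 12 (mod 667)
12^2 ≡ 12^2 = 144 ≡ 144 (mod 667)
12^4 ≡ 144^2 = 20736 ≡ 59 (mod 667)
12^8 ≡ 59^2 = 3481 ≡ 146 (mod 667)
12^16 ≡ 146^2 = 21316 ≡ 639 (mod 667)
12^32 ≡ 639^2 = 408321 ≡ 117 (mod 667)
12^64 ≡ 117^2 = 13689 ≡ 349 (mod 667)
12^128 ≡ 349^2 = 121801 ≡ 407 (mod 667)
12^256 ≡ 407^2 = 165649 ≡ 233 (mod 667)
333 = 256 + 64 + 8 + 4 + 1 in binary powers of 2.
So 12^333 ≡ 233 · 349 · 146 · 59 · 12 ≡ 302 (mod 667).
Squaring chain: 302; never reaches −1, so base 12 is a Miller–Rabin witness that 667 is composite.

302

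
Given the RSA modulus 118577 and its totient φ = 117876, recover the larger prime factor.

φ(n) = (p−1)(q−1) = n − (p+q) + 1, so p + q = 118577 − 117876 + 1 = 702.
p and q are the roots of t² − 702t + 118577 = 0.
Discriminant: 702² − 4·118577 = 492804 − 474308 = 18496; √18496 = 136.
q = (702 − 136)/2 = 283, p = (702 + 136)/2 = 419.
Check: 283 · 419 = 118577.

419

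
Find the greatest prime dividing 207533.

207533 = 37 · 5609
5609 = 71 · 79
79 is prime.
So 207533 = 37 · 71 · 79; the largest prime factor is 79.

79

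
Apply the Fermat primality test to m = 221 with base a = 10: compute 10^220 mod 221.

81

10^1 ≡ 10 (mod 221)
10^2 ≡ 10^2 = 100 ≡ 100 (mod 221)
10^4 ≡ 100^2 = 10000 ≡ 55 (mod 221)
10^8 ≡ 55^2 = 3025 ≡ 152 (mod 221)
10^16 ≡ 152^2 = 23104 ≡ 120 (mod 221)
10^32 ≡ 120^2 = 14400 ≡ 35 (mod 221)
10^64 ≡ 35^2 = 1225 ≡ 120 (mod 221)
10^128 ≡ 120^2 = 14400 ≡ 35 (mod 221)
220 = 128 + 64 + 16 + 8 + 4 in binary powers of 2.
So 10^220 ≡ 35 · 120 · 120 · 152 · 55 ≡ 81 (mod 221).
Since 81 ≠ 1, base 10 is a Fermat witness: 221 is composite.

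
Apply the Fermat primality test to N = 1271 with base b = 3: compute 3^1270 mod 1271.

3^1 ≡ 3 (mod 1271)
3^2 ≡ 3^2 = 9 ≡ 9 (mod 1271)
3^4 ≡ 9^2 = 81 ≡ 81 (mod 1271)
3^8 ≡ 81^2 = 6561 ≡ 206 (mod 1271)
3^16 ≡ 206^2 = 42436 ≡ 493 (mod 1271)
3^32 ≡ 493^2 = 243049 ≡ 288 (mod 1271)
3^64 ≡ 288^2 = 82944 ≡ 329 (mod 1271)
3^128 ≡ 329^2 = 108241 ≡ 206 (mod 1271)
3^256 ≡ 206^2 = 42436 ≡ 493 (mod 1271)
3^512 ≡ 493^2 = 243049 ≡ 288 (mod 1271)
3^1024 ≡ 288^2 = 82944 ≡ 329 (mod 1271)
1270 = 1024 + 128 + 64 + 32 + 16 + 4 + 2 in binary powers of 2.
So 3^1270 ≡ 329 · 206 · 329 · 288 · 493 · 81 · 9 ≡ 893 (mod 1271).
Since 893 ≠ 1, base 3 is a Fermat witness: 1271 is composite.

893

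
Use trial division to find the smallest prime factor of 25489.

71

25489 is odd.
Digit sum 28, not divisible by 3.
Ends in 9: not divisible by 5.
7: 25489 = 7·3641 + 2
11: 25489 = 11·2317 + 2
13: 25489 = 13·1960 + 9
17: 25489 = 17·1499 + 6
19: 25489 = 19·1341 + 10
23: 25489 = 23·1108 + 5
29: 25489 = 29·878 + 27
31: 25489 = 31·822 + 7
37: 25489 = 37·688 + 33
41: 25489 = 41·621 + 28
43: 25489 = 43·592 + 33
47: 25489 = 47·542 + 15
53: 25489 = 53·480 + 49
59: 25489 = 59·432 + 1
61: 25489 = 61·417 + 52
67: 25489 = 67·380 + 29
71: 25489 = 71·359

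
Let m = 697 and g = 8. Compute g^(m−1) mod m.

8^1 ≡ 8 (mod 697)
8^2 ≡ 8^2 = 64 ≡ 64 (mod 697)
8^4 ≡ 64^2 = 4096 ≡ 611 (mod 697)
8^8 ≡ 611^2 = 373321 ≡ 426 (mod 697)
8^16 ≡ 426^2 = 181476 ≡ 256 (mod 697)
8^32 ≡ 256^2 = 65536 ≡ 18 (mod 697)
8^64 ≡ 18^2 = 324 ≡ 324 (mod 697)
8^128 ≡ 324^2 = 104976 ≡ 426 (mod 697)
8^256 ≡ 426^2 = 181476 ≡ 256 (mod 697)
8^512 ≡ 256^2 = 65536 ≡ 18 (mod 697)
696 = 512 + 128 + 32 + 16 + 8 in binary powers of 2.
So 8^696 ≡ 18 · 426 · 18 · 256 · 426 ≡ 256 (mod 697).
Since 256 ≠ 1, base 8 is a Fermat witness: 697 is composite.

256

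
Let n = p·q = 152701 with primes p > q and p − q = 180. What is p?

491

Since p = q + 180, we have 152701 = q(q + 180), so q² + 180q − 152701 = 0.
Discriminant: 180² + 4·152701 = 32400 + 610804 = 643204; √643204 = 802.
q = (−180 + 802)/2 = 311, and p = q + 180 = 491.
Check: 311 · 491 = 152701.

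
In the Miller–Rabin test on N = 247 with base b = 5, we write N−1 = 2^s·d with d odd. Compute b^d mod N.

247 − 1 = 246 = 2^1 · 123, so d = 123.
5^1 ≡ 5 (mod 247)
5^2 ≡ 5^2 = 25 ≡ 25 (mod 247)
5^4 ≡ 25^2 = 625 ≡ 131 (mod 247)
5^8 ≡ 131^2 = 17161 ≡ 118 (mod 247)
5^16 ≡ 118^2 = 13924 ≡ 92 (mod 247)
5^32 ≡ 92^2 = 8464 ≡ 66 (mod 247)
5^64 ≡ 66^2 = 4356 ≡ 157 (mod 247)
123 = 64 + 32 + 16 + 8 + 2 + 1 in binary powers of 2.
So 5^123 ≡ 157 · 66 · 92 · 118 · 25 · 5 ≡ 216 (mod 247).
Squaring chain: 216; never reaches −1, so base 5 is a Miller–Rabin witness that 247 is composite.

216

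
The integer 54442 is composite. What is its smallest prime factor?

2

54442 is even: 2 divides it.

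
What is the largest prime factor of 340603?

340603 = 43 · 7921
7921 = 89 · 89
89 = 89 · 1
So 340603 = 43 · 89^2; the largest prime factor is 89.

89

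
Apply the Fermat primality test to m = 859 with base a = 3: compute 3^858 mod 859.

1

3^1 ≡ 3 (mod 859)
3^2 ≡ 3^2 = 9 ≡ 9 (mod 859)
3^4 ≡ 9^2 = 81 ≡ 81 (mod 859)
3^8 ≡ 81^2 = 6561 ≡ 548 (mod 859)
3^16 ≡ 548^2 = 300304 ≡ 513 (mod 859)
3^32 ≡ 513^2 = 263169 ≡ 315 (mod 859)
3^64 ≡ 315^2 = 99225 ≡ 440 (mod 859)
3^128 ≡ 440^2 = 193600 ≡ 325 (mod 859)
3^256 ≡ 325^2 = 105625 ≡ 827 (mod 859)
3^512 ≡ 827^2 = 683929 ≡ 165 (mod 859)
858 = 512 + 256 + 64 + 16 + 8 + 2 in binary powers of 2.
So 3^858 ≡ 165 · 827 · 440 · 513 · 548 · 9 ≡ 1 (mod 859).
Since the result is 1, base 3 gives no evidence that 859 is composite.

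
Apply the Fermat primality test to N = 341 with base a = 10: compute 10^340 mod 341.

10^1 ≡ 10 (mod 341)
10^2 ≡ 10^2 = 100 ≡ 100 (mod 341)
10^4 ≡ 100^2 = 10000 ≡ 111 (mod 341)
10^8 ≡ 111^2 = 12321 ≡ 45 (mod 341)
10^16 ≡ 45^2 = 2025 ≡ 320 (mod 341)
10^32 ≡ 320^2 = 102400 ≡ 100 (mod 341)
10^64 ≡ 100^2 = 10000 ≡ 111 (mod 341)
10^128 ≡ 111^2 = 12321 ≡ 45 (mod 341)
10^256 ≡ 45^2 = 2025 ≡ 320 (mod 341)
340 = 256 + 64 + 16 + 4 in binary powers of 2.
So 10^340 ≡ 320 · 111 · 320 · 111 ≡ 67 (mod 341).
Since 67 ≠ 1, base 10 is a Fermat witness: 341 is composite.

67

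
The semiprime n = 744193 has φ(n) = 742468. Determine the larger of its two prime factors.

887

φ(n) = (p−1)(q−1) = n − (p+q) + 1, so p + q = 744193 − 742468 + 1 = 1726.
p and q are the roots of t² − 1726t + 744193 = 0.
Discriminant: 1726² − 4·744193 = 2979076 − 2976772 = 2304; √2304 = 48.
q = (1726 − 48)/2 = 839, p = (1726 + 48)/2 = 887.
Check: 839 · 887 = 744193.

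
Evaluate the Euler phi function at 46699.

Factor: 46699 = 17 · 41 · 67.
φ(46699) = (17−1) · (41−1) · (67−1) = 16 · 40 · 66 = 42240.

42240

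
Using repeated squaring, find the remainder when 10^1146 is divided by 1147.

963

10^1 ≡ 10 (mod 1147)
10^2 ≡ 10^2 = 100 ≡ 100 (mod 1147)
10^4 ≡ 100^2 = 10000 ≡ 824 (mod 1147)
10^8 ≡ 824^2 = 678976 ≡ 1099 (mod 1147)
10^16 ≡ 1099^2 = 1207801 ≡ 10 (mod 1147)
10^32 ≡ 10^2 = 100 ≡ 100 (mod 1147)
10^64 ≡ 100^2 = 10000 ≡ 824 (mod 1147)
10^128 ≡ 824^2 = 678976 ≡ 1099 (mod 1147)
10^256 ≡ 1099^2 = 1207801 ≡ 10 (mod 1147)
10^512 ≡ 10^2 = 100 ≡ 100 (mod 1147)
10^1024 ≡ 100^2 = 10000 ≡ 824 (mod 1147)
1146 = 1024 + 64 + 32 + 16 + 8 + 2 in binary powers of 2.
So 10^1146 ≡ 824 · 824 · 100 · 10 · 1099 · 100 ≡ 963 (mod 1147).
Since 963 ≠ 1, base 10 is a Fermat witness: 1147 is composite.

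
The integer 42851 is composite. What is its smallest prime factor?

73

42851 is odd.
Digit sum 20, not divisible by 3.
Ends in 1: not divisible by 5.
7: 42851 = 7·6121 + 4
11: 42851 = 11·3895 + 6
13: 42851 = 13·3296 + 3
17: 42851 = 17·2520 + 11
19: 42851 = 19·2255 + 6
23: 42851 = 23·1863 + 2
29: 42851 = 29·1477 + 18
31: 42851 = 31·1382 + 9
37: 42851 = 37·1158 + 5
41: 42851 = 41·1045 + 6
43: 42851 = 43·996 + 23
47: 42851 = 47·911 + 34
53: 42851 = 53·808 + 27
59: 42851 = 59·726 + 17
61: 42851 = 61·702 + 29
67: 42851 = 67·639 + 38
71: 42851 = 71·603 + 38
73: 42851 = 73·587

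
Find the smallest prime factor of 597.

3

597 is odd.
Digit sum 21, divisible by 3.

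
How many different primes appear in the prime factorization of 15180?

15180 = 2^2 · 3795
3795 = 3 · 1265
1265 = 5 · 253
253 = 11 · 23
15180 = 2^2 · 3 · 5 · 11 · 23, which has 5 distinct prime factors.

5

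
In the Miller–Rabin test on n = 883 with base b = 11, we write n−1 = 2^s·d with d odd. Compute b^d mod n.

883 − 1 = 882 = 2^1 · 441, so d = 441.
11^1 ≡ 11 (mod 883)
11^2 ≡ 11^2 = 121 ≡ 121 (mod 883)
11^4 ≡ 121^2 = 14641 ≡ 513 (mod 883)
11^8 ≡ 513^2 = 263169 ≡ 35 (mod 883)
11^16 ≡ 35^2 = 1225 ≡ 342 (mod 883)
11^32 ≡ 342^2 = 116964 ≡ 408 (mod 883)
11^64 ≡ 408^2 = 166464 ≡ 460 (mod 883)
11^128 ≡ 460^2 = 211600 ≡ 563 (mod 883)
11^256 ≡ 563^2 = 316969 ≡ 855 (mod 883)
441 = 256 + 128 + 32 + 16 + 8 + 1 in binary powers of 2.
So 11^441 ≡ 855 · 563 · 408 · 342 · 35 · 11 ≡ 882 (mod 883).
Since 11^d ≡ 882 (mod 883), base 11 does not prove 883 composite.

882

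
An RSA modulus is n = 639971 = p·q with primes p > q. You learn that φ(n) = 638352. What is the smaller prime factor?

φ(n) = (p−1)(q−1) = n − (p+q) + 1, so p + q = 639971 − 638352 + 1 = 1620.
p and q are the roots of t² − 1620t + 639971 = 0.
Discriminant: 1620² − 4·639971 = 2624400 − 2559884 = 64516; √64516 = 254.
q = (1620 − 254)/2 = 683, p = (1620 + 254)/2 = 937.
Check: 683 · 937 = 639971.

683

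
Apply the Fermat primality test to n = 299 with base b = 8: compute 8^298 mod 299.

77

8^1 ≡ 8 (mod 299)
8^2 ≡ 8^2 = 64 ≡ 64 (mod 299)
8^4 ≡ 64^2 = 4096 ≡ 209 (mod 299)
8^8 ≡ 209^2 = 43681 ≡ 27 (mod 299)
8^16 ≡ 27^2 = 729 ≡ 131 (mod 299)
8^32 ≡ 131^2 = 17161 ≡ 118 (mod 299)
8^64 ≡ 118^2 = 13924 ≡ 170 (mod 299)
8^128 ≡ 170^2 = 28900 ≡ 196 (mod 299)
8^256 ≡ 196^2 = 38416 ≡ 144 (mod 299)
298 = 256 + 32 + 8 + 2 in binary powers of 2.
So 8^298 ≡ 144 · 118 · 27 · 64 ≡ 77 (mod 299).
Since 77 ≠ 1, base 8 is a Fermat witness: 299 is composite.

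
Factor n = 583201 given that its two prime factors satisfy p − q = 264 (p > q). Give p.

Since p = q + 264, we have 583201 = q(q + 264), so q² + 264q − 583201 = 0.
Discriminant: 264² + 4·583201 = 69696 + 2332804 = 2402500; √2402500 = 1550.
q = (−264 + 1550)/2 = 643, and p = q + 264 = 907.
Check: 643 · 907 = 583201.

907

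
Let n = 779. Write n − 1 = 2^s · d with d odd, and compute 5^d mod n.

779 − 1 = 778 = 2^1 · 389, so d = 389.
5^1 ≡ 5 (mod 779)
5^2 ≡ 5^2 = 25 ≡ 25 (mod 779)
5^4 ≡ 25^2 = 625 ≡ 625 (mod 779)
5^8 ≡ 625^2 = 390625 ≡ 346 (mod 779)
5^16 ≡ 346^2 = 119716 ≡ 529 (mod 779)
5^32 ≡ 529^2 = 279841 ≡ 180 (mod 779)
5^64 ≡ 180^2 = 32400 ≡ 461 (mod 779)
5^128 ≡ 461^2 = 212521 ≡ 633 (mod 779)
5^256 ≡ 633^2 = 400689 ≡ 283 (mod 779)
389 = 256 + 128 + 4 + 1 in binary powers of 2.
So 5^389 ≡ 283 · 633 · 625 · 5 ≡ 500 (mod 779).
Squaring chain: 500; never reaches −1, so base 5 is a Miller–Rabin witness that 779 is composite.

500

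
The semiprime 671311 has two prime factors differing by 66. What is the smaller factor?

787

Since p = q + 66, we have 671311 = q(q + 66), so q² + 66q − 671311 = 0.
Discriminant: 66² + 4·671311 = 4356 + 2685244 = 2689600; √2689600 = 1640.
q = (−66 + 1640)/2 = 787, and p = q + 66 = 853.
Check: 787 · 853 = 671311.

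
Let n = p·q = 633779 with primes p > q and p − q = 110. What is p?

853

Since p = q + 110, we have 633779 = q(q + 110), so q² + 110q − 633779 = 0.
Discriminant: 110² + 4·633779 = 12100 + 2535116 = 2547216; √2547216 = 1596.
q = (−110 + 1596)/2 = 743, and p = q + 110 = 853.
Check: 743 · 853 = 633779.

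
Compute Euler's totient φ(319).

Factor: 319 = 11 · 29.
φ(319) = (11−1) · (29−1) = 10 · 28 = 280.

280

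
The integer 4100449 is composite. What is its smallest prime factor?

4100449 is odd.
Digit sum 22, not divisible by 3.
Ends in 9: not divisible by 5.
7: 4100449 = 7·585778 + 3
11: 4100449 = 11·372768 + 1
13: 4100449 = 13·315419 + 2
17: 4100449 = 17·241202 + 15
19: 4100449 = 19·215813 + 2
23: 4100449 = 23·178280 + 9
29: 4100449 = 29·141394 + 23
31: 4100449 = 31·132272 + 17
37: 4100449 = 37·110822 + 35
41: 4100449 = 41·100010 + 39
43: 4100449 = 43·95359 + 12
47: 4100449 = 47·87243 + 28
53: 4100449 = 53·77366 + 51
59: 4100449 = 59·69499 + 8
61: 4100449 = 61·67220 + 29
67: 4100449 = 67·61200 + 49
71: 4100449 = 71·57752 + 57
73: 4100449 = 73·56170 + 39
79: 4100449 = 79·51904 + 33
83: 4100449 = 83·49403

83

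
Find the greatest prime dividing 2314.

89

2314 = 2 · 1157
1157 = 13 · 89
89 is prime.
So 2314 = 2 · 13 · 89; the largest prime factor is 89.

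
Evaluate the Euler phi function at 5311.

5152

Factor: 5311 = 47 · 113.
φ(5311) = (47−1) · (113−1) = 46 · 112 = 5152.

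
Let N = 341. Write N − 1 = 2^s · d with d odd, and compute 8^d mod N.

341 − 1 = 340 = 2^2 · 85, so d = 85.
8^1 ≡ 8 (mod 341)
8^2 ≡ 8^2 = 64 ≡ 64 (mod 341)
8^4 ≡ 64^2 = 4096 ≡ 4 (mod 341)
8^8 ≡ 4^2 = 16 ≡ 16 (mod 341)
8^16 ≡ 16^2 = 256 ≡ 256 (mod 341)
8^32 ≡ 256^2 = 65536 ≡ 64 (mod 341)
8^64 ≡ 64^2 = 4096 ≡ 4 (mod 341)
85 = 64 + 16 + 4 + 1 in binary powers of 2.
So 8^85 ≡ 4 · 256 · 4 · 8 ≡ 32 (mod 341).
Squaring chain: 32 → 1; never reaches −1, so base 8 is a Miller–Rabin witness that 341 is composite.

32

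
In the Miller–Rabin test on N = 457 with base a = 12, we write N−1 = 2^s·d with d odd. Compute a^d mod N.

457 − 1 = 456 = 2^3 · 57, so d = 57.
12^1 ≡ 12 (mod 457)
12^2 ≡ 12^2 = 144 ≡ 144 (mod 457)
12^4 ≡ 144^2 = 20736 ≡ 171 (mod 457)
12^8 ≡ 171^2 = 29241 ≡ 450 (mod 457)
12^16 ≡ 450^2 = 202500 ≡ 49 (mod 457)
12^32 ≡ 49^2 = 2401 ≡ 116 (mod 457)
57 = 32 + 16 + 8 + 1 in binary powers of 2.
So 12^57 ≡ 116 · 49 · 450 · 12 ≡ 109 (mod 457).
Squaring chain: 109 → 456 → 1; reaches −1, so base 12 does not prove 457 composite.

109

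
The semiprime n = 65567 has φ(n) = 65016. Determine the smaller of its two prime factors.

173

φ(n) = (p−1)(q−1) = n − (p+q) + 1, so p + q = 65567 − 65016 + 1 = 552.
p and q are the roots of t² − 552t + 65567 = 0.
Discriminant: 552² − 4·65567 = 304704 − 262268 = 42436; √42436 = 206.
q = (552 − 206)/2 = 173, p = (552 + 206)/2 = 379.
Check: 173 · 379 = 65567.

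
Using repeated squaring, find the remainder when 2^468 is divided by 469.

2^1 ≡ 2 (mod 469)
2^2 ≡ 2^2 = 4 ≡ 4 (mod 469)
2^4 ≡ 4^2 = 16 ≡ 16 (mod 469)
2^8 ≡ 16^2 = 256 ≡ 256 (mod 469)
2^16 ≡ 256^2 = 65536 ≡ 345 (mod 469)
2^32 ≡ 345^2 = 119025 ≡ 368 (mod 469)
2^64 ≡ 368^2 = 135424 ≡ 352 (mod 469)
2^128 ≡ 352^2 = 123904 ≡ 88 (mod 469)
2^256 ≡ 88^2 = 7744 ≡ 240 (mod 469)
468 = 256 + 128 + 64 + 16 + 4 in binary powers of 2.
So 2^468 ≡ 240 · 88 · 352 · 345 · 16 ≡ 64 (mod 469).
Since 64 ≠ 1, base 2 is a Fermat witness: 469 is composite.

64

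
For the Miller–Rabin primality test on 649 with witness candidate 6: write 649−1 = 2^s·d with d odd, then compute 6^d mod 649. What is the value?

649 − 1 = 648 = 2^3 · 81, so d = 81.
6^1 ≡ 6 (mod 649)
6^2 ≡ 6^2 = 36 ≡ 36 (mod 649)
6^4 ≡ 36^2 = 1296 ≡ 647 (mod 649)
6^8 ≡ 647^2 = 418609 ≡ 4 (mod 649)
6^16 ≡ 4^2 = 16 ≡ 16 (mod 649)
6^32 ≡ 16^2 = 256 ≡ 256 (mod 649)
6^64 ≡ 256^2 = 65536 ≡ 636 (mod 649)
81 = 64 + 16 + 1 in binary powers of 2.
So 6^81 ≡ 636 · 16 · 6 ≡ 50 (mod 649).
Squaring chain: 50 → 553 → 130; never reaches −1, so base 6 is a Miller–Rabin witness that 649 is composite.

50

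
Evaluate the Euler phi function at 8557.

Factor: 8557 = 43 · 199.
φ(8557) = (43−1) · (199−1) = 42 · 198 = 8316.

8316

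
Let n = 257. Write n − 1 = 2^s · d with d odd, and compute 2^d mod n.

257 − 1 = 256 = 2^8 · 1, so d = 1.
2^1 ≡ 2 (mod 257)
1 = 1 in binary powers of 2.
So 2^1 ≡ 2 ≡ 2 (mod 257).
Squaring chain: 2 → 4 → 16 → 256 → 1 → 1 → 1 → 1; reaches −1, so base 2 does not prove 257 composite.

2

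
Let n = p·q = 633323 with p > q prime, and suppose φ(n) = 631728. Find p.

857

φ(n) = (p−1)(q−1) = n − (p+q) + 1, so p + q = 633323 − 631728 + 1 = 1596.
p and q are the roots of t² − 1596t + 633323 = 0.
Discriminant: 1596² − 4·633323 = 2547216 − 2533292 = 13924; √13924 = 118.
q = (1596 − 118)/2 = 739, p = (1596 + 118)/2 = 857.
Check: 739 · 857 = 633323.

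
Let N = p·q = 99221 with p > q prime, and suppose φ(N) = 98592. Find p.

317

φ(n) = (p−1)(q−1) = n − (p+q) + 1, so p + q = 99221 − 98592 + 1 = 630.
p and q are the roots of t² − 630t + 99221 = 0.
Discriminant: 630² − 4·99221 = 396900 − 396884 = 16; √16 = 4.
q = (630 − 4)/2 = 313, p = (630 + 4)/2 = 317.
Check: 313 · 317 = 99221.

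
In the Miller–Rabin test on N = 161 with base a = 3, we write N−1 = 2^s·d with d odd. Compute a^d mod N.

82

161 − 1 = 160 = 2^5 · 5, so d = 5.
3^1 ≡ 3 (mod 161)
3^2 ≡ 3^2 = 9 ≡ 9 (mod 161)
3^4 ≡ 9^2 = 81 ≡ 81 (mod 161)
5 = 4 + 1 in binary powers of 2.
So 3^5 ≡ 81 · 3 ≡ 82 (mod 161).
Squaring chain: 82 → 123 → 156 → 25 → 142; never reaches −1, so base 3 is a Miller–Rabin witness that 161 is composite.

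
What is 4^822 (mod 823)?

4^1 ≡ 4 (mod 823)
4^2 ≡ 4^2 = 16 ≡ 16 (mod 823)
4^4 ≡ 16^2 = 256 ≡ 256 (mod 823)
4^8 ≡ 256^2 = 65536 ≡ 519 (mod 823)
4^16 ≡ 519^2 = 269361 ≡ 240 (mod 823)
4^32 ≡ 240^2 = 57600 ≡ 813 (mod 823)
4^64 ≡ 813^2 = 660969 ≡ 100 (mod 823)
4^128 ≡ 100^2 = 10000 ≡ 124 (mod 823)
4^256 ≡ 124^2 = 15376 ≡ 562 (mod 823)
4^512 ≡ 562^2 = 315844 ≡ 635 (mod 823)
822 = 512 + 256 + 32 + 16 + 4 + 2 in binary powers of 2.
So 4^822 ≡ 635 · 562 · 813 · 240 · 256 · 16 ≡ 1 (mod 823).
Since the result is 1, base 4 gives no evidence that 823 is composite.

1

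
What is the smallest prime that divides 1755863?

1755863 is odd.
Digit sum 35, not divisible by 3.
Ends in 3: not divisible by 5.
7: 1755863 = 7·250837 + 4
11: 1755863 = 11·159623 + 10
13: 1755863 = 13·135066 + 5
17: 1755863 = 17·103286 + 1
19: 1755863 = 19·92413 + 16
23: 1755863 = 23·76341 + 20
29: 1755863 = 29·60547

29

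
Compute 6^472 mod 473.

6^1 ≡ 6 (mod 473)
6^2 ≡ 6^2 = 36 ≡ 36 (mod 473)
6^4 ≡ 36^2 = 1296 ≡ 350 (mod 473)
6^8 ≡ 350^2 = 122500 ≡ 466 (mod 473)
6^16 ≡ 466^2 = 217156 ≡ 49 (mod 473)
6^32 ≡ 49^2 = 2401 ≡ 36 (mod 473)
6^64 ≡ 36^2 = 1296 ≡ 350 (mod 473)
6^128 ≡ 350^2 = 122500 ≡ 466 (mod 473)
6^256 ≡ 466^2 = 217156 ≡ 49 (mod 473)
472 = 256 + 128 + 64 + 16 + 8 in binary powers of 2.
So 6^472 ≡ 49 · 466 · 350 · 49 · 466 ≡ 135 (mod 473).
Since 135 ≠ 1, base 6 is a Fermat witness: 473 is composite.

135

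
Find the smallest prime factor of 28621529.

67

28621529 is odd.
Digit sum 35, not divisible by 3.
Ends in 9: not divisible by 5.
7: 28621529 = 7·4088789 + 6
11: 28621529 = 11·2601957 + 2
13: 28621529 = 13·2201656 + 1
17: 28621529 = 17·1683619 + 6
19: 28621529 = 19·1506396 + 5
23: 28621529 = 23·1244414 + 7
29: 28621529 = 29·986949 + 8
31: 28621529 = 31·923275 + 4
37: 28621529 = 37·773554 + 31
41: 28621529 = 41·698086 + 3
43: 28621529 = 43·665616 + 41
47: 28621529 = 47·608968 + 33
53: 28621529 = 53·540028 + 45
59: 28621529 = 59·485110 + 39
61: 28621529 = 61·469205 + 24
67: 28621529 = 67·427187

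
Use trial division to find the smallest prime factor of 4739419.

53

4739419 is odd.
Digit sum 37, not divisible by 3.
Ends in 9: not divisible by 5.
7: 4739419 = 7·677059 + 6
11: 4739419 = 11·430856 + 3
13: 4739419 = 13·364570 + 9
17: 4739419 = 17·278789 + 6
19: 4739419 = 19·249443 + 2
23: 4739419 = 23·206061 + 16
29: 4739419 = 29·163428 + 7
31: 4739419 = 31·152884 + 15
37: 4739419 = 37·128092 + 15
41: 4739419 = 41·115595 + 24
43: 4739419 = 43·110219 + 2
47: 4739419 = 47·100838 + 33
53: 4739419 = 53·89423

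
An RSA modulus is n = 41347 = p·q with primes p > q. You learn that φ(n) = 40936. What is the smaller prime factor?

173

φ(n) = (p−1)(q−1) = n − (p+q) + 1, so p + q = 41347 − 40936 + 1 = 412.
p and q are the roots of t² − 412t + 41347 = 0.
Discriminant: 412² − 4·41347 = 169744 − 165388 = 4356; √4356 = 66.
q = (412 − 66)/2 = 173, p = (412 + 66)/2 = 239.
Check: 173 · 239 = 41347.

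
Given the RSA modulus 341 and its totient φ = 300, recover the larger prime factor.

31

φ(n) = (p−1)(q−1) = n − (p+q) + 1, so p + q = 341 − 300 + 1 = 42.
p and q are the roots of t² − 42t + 341 = 0.
Discriminant: 42² − 4·341 = 1764 − 1364 = 400; √400 = 20.
q = (42 − 20)/2 = 11, p = (42 + 20)/2 = 31.
Check: 11 · 31 = 341.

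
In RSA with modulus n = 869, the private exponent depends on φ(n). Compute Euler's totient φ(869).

780

Factor: 869 = 11 · 79.
φ(869) = (11−1) · (79−1) = 10 · 78 = 780.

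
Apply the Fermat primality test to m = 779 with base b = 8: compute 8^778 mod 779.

8^1 ≡ 8 (mod 779)
8^2 ≡ 8^2 = 64 ≡ 64 (mod 779)
8^4 ≡ 64^2 = 4096 ≡ 201 (mod 779)
8^8 ≡ 201^2 = 40401 ≡ 672 (mod 779)
8^16 ≡ 672^2 = 451584 ≡ 543 (mod 779)
8^32 ≡ 543^2 = 294849 ≡ 387 (mod 779)
8^64 ≡ 387^2 = 149769 ≡ 201 (mod 779)
8^128 ≡ 201^2 = 40401 ≡ 672 (mod 779)
8^256 ≡ 672^2 = 451584 ≡ 543 (mod 779)
8^512 ≡ 543^2 = 294849 ≡ 387 (mod 779)
778 = 512 + 256 + 8 + 2 in binary powers of 2.
So 8^778 ≡ 387 · 543 · 672 · 64 ≡ 353 (mod 779).
Since 353 ≠ 1, base 8 is a Fermat witness: 779 is composite.

353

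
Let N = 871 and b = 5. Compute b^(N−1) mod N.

5^1 ≡ 5 (mod 871)
5^2 ≡ 5^2 = 25 ≡ 25 (mod 871)
5^4 ≡ 25^2 = 625 ≡ 625 (mod 871)
5^8 ≡ 625^2 = 390625 ≡ 417 (mod 871)
5^16 ≡ 417^2 = 173889 ≡ 560 (mod 871)
5^32 ≡ 560^2 = 313600 ≡ 40 (mod 871)
5^64 ≡ 40^2 = 1600 ≡ 729 (mod 871)
5^128 ≡ 729^2 = 531441 ≡ 131 (mod 871)
5^256 ≡ 131^2 = 17161 ≡ 612 (mod 871)
5^512 ≡ 612^2 = 374544 ≡ 14 (mod 871)
870 = 512 + 256 + 64 + 32 + 4 + 2 in binary powers of 2.
So 5^870 ≡ 14 · 612 · 729 · 40 · 625 · 25 ≡ 129 (mod 871).
Since 129 ≠ 1, base 5 is a Fermat witness: 871 is composite.

129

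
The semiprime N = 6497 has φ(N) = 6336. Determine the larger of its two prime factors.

φ(n) = (p−1)(q−1) = n − (p+q) + 1, so p + q = 6497 − 6336 + 1 = 162.
p and q are the roots of t² − 162t + 6497 = 0.
Discriminant: 162² − 4·6497 = 26244 − 25988 = 256; √256 = 16.
q = (162 − 16)/2 = 73, p = (162 + 16)/2 = 89.
Check: 73 · 89 = 6497.

89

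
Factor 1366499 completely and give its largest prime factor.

59

1366499 = 19 · 71921
71921 = 23 · 3127
3127 = 53 · 59
59 is prime.
So 1366499 = 19 · 23 · 53 · 59; the largest prime factor is 59.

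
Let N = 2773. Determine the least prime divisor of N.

2773 is odd.
Digit sum 19, not divisible by 3.
Ends in 3: not divisible by 5.
7: 2773 = 7·396 + 1
11: 2773 = 11·252 + 1
13: 2773 = 13·213 + 4
17: 2773 = 17·163 + 2
19: 2773 = 19·145 + 18
23: 2773 = 23·120 + 13
29: 2773 = 29·95 + 18
31: 2773 = 31·89 + 14
37: 2773 = 37·74 + 35
41: 2773 = 41·67 + 26
43: 2773 = 43·64 + 21
47: 2773 = 47·59

47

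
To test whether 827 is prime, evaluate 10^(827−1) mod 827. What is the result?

1

10^1 ≡ 10 (mod 827)
10^2 ≡ 10^2 = 100 ≡ 100 (mod 827)
10^4 ≡ 100^2 = 10000 ≡ 76 (mod 827)
10^8 ≡ 76^2 = 5776 ≡ 814 (mod 827)
10^16 ≡ 814^2 = 662596 ≡ 169 (mod 827)
10^32 ≡ 169^2 = 28561 ≡ 443 (mod 827)
10^64 ≡ 443^2 = 196249 ≡ 250 (mod 827)
10^128 ≡ 250^2 = 62500 ≡ 475 (mod 827)
10^256 ≡ 475^2 = 225625 ≡ 681 (mod 827)
10^512 ≡ 681^2 = 463761 ≡ 641 (mod 827)
826 = 512 + 256 + 32 + 16 + 8 + 2 in binary powers of 2.
So 10^826 ≡ 641 · 681 · 443 · 169 · 814 · 100 ≡ 1 (mod 827).
Since the result is 1, base 10 gives no evidence that 827 is composite.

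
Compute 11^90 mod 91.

11^1 ≡ 11 (mod 91)
11^2 ≡ 11^2 = 121 ≡ 30 (mod 91)
11^4 ≡ 30^2 = 900 ≡ 81 (mod 91)
11^8 ≡ 81^2 = 6561 ≡ 9 (mod 91)
11^16 ≡ 9^2 = 81 ≡ 81 (mod 91)
11^32 ≡ 81^2 = 6561 ≡ 9 (mod 91)
11^64 ≡ 9^2 = 81 ≡ 81 (mod 91)
90 = 64 + 16 + 8 + 2 in binary powers of 2.
So 11^90 ≡ 81 · 81 · 9 · 30 ≡ 64 (mod 91).
Since 64 ≠ 1, base 11 is a Fermat witness: 91 is composite.

64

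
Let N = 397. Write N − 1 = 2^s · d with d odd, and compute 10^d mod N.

1

397 − 1 = 396 = 2^2 · 99, so d = 99.
10^1 ≡ 10 (mod 397)
10^2 ≡ 10^2 = 100 ≡ 100 (mod 397)
10^4 ≡ 100^2 = 10000 ≡ 75 (mod 397)
10^8 ≡ 75^2 = 5625 ≡ 67 (mod 397)
10^16 ≡ 67^2 = 4489 ≡ 122 (mod 397)
10^32 ≡ 122^2 = 14884 ≡ 195 (mod 397)
10^64 ≡ 195^2 = 38025 ≡ 310 (mod 397)
99 = 64 + 32 + 2 + 1 in binary powers of 2.
So 10^99 ≡ 310 · 195 · 100 · 10 ≡ 1 (mod 397).
Since 10^d ≡ 1 (mod 397), base 10 does not prove 397 composite.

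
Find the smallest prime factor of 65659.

65659 is odd.
Digit sum 31, not divisible by 3.
Ends in 9: not divisible by 5.
7: 65659 = 7·9379 + 6
11: 65659 = 11·5969

11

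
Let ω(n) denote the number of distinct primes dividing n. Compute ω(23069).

3

23069 = 17 · 1357
1357 = 23 · 59
23069 = 17 · 23 · 59, which has 3 distinct prime factors.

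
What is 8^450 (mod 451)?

8^1 ≡ 8 (mod 451)
8^2 ≡ 8^2 = 64 ≡ 64 (mod 451)
8^4 ≡ 64^2 = 4096 ≡ 37 (mod 451)
8^8 ≡ 37^2 = 1369 ≡ 16 (mod 451)
8^16 ≡ 16^2 = 256 ≡ 256 (mod 451)
8^32 ≡ 256^2 = 65536 ≡ 141 (mod 451)
8^64 ≡ 141^2 = 19881 ≡ 37 (mod 451)
8^128 ≡ 37^2 = 1369 ≡ 16 (mod 451)
8^256 ≡ 16^2 = 256 ≡ 256 (mod 451)
450 = 256 + 128 + 64 + 2 in binary powers of 2.
So 8^450 ≡ 256 · 16 · 37 · 64 ≡ 122 (mod 451).
Since 122 ≠ 1, base 8 is a Fermat witness: 451 is composite.

122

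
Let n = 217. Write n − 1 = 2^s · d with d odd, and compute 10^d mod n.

217 − 1 = 216 = 2^3 · 27, so d = 27.
10^1 ≡ 10 (mod 217)
10^2 ≡ 10^2 = 100 ≡ 100 (mod 217)
10^4 ≡ 100^2 = 10000 ≡ 18 (mod 217)
10^8 ≡ 18^2 = 324 ≡ 107 (mod 217)
10^16 ≡ 107^2 = 11449 ≡ 165 (mod 217)
27 = 16 + 8 + 2 + 1 in binary powers of 2.
So 10^27 ≡ 165 · 107 · 100 · 10 ≡ 97 (mod 217).
Squaring chain: 97 → 78 → 8; never reaches −1, so base 10 is a Miller–Rabin witness that 217 is composite.

97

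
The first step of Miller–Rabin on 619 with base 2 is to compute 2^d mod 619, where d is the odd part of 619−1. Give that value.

619 − 1 = 618 = 2^1 · 309, so d = 309.
2^1 ≡ 2 (mod 619)
2^2 ≡ 2^2 = 4 ≡ 4 (mod 619)
2^4 ≡ 4^2 = 16 ≡ 16 (mod 619)
2^8 ≡ 16^2 = 256 ≡ 256 (mod 619)
2^16 ≡ 256^2 = 65536 ≡ 541 (mod 619)
2^32 ≡ 541^2 = 292681 ≡ 513 (mod 619)
2^64 ≡ 513^2 = 263169 ≡ 94 (mod 619)
2^128 ≡ 94^2 = 8836 ≡ 170 (mod 619)
2^256 ≡ 170^2 = 28900 ≡ 426 (mod 619)
309 = 256 + 32 + 16 + 4 + 1 in binary powers of 2.
So 2^309 ≡ 426 · 513 · 541 · 16 · 2 ≡ 618 (mod 619).
Since 2^d ≡ 618 (mod 619), base 2 does not prove 619 composite.

618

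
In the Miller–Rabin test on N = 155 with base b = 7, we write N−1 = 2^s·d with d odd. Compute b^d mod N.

142

155 − 1 = 154 = 2^1 · 77, so d = 77.
7^1 ≡ 7 (mod 155)
7^2 ≡ 7^2 = 49 ≡ 49 (mod 155)
7^4 ≡ 49^2 = 2401 ≡ 76 (mod 155)
7^8 ≡ 76^2 = 5776 ≡ 41 (mod 155)
7^16 ≡ 41^2 = 1681 ≡ 131 (mod 155)
7^32 ≡ 131^2 = 17161 ≡ 111 (mod 155)
7^64 ≡ 111^2 = 12321 ≡ 76 (mod 155)
77 = 64 + 8 + 4 + 1 in binary powers of 2.
So 7^77 ≡ 76 · 41 · 76 · 7 ≡ 142 (mod 155).
Squaring chain: 142; never reaches −1, so base 7 is a Miller–Rabin witness that 155 is composite.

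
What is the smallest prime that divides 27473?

27473 is odd.
Digit sum 23, not divisible by 3.
Ends in 3: not divisible by 5.
7: 27473 = 7·3924 + 5
11: 27473 = 11·2497 + 6
13: 27473 = 13·2113 + 4
17: 27473 = 17·1616 + 1
19: 27473 = 19·1445 + 18
23: 27473 = 23·1194 + 11
29: 27473 = 29·947 + 10
31: 27473 = 31·886 + 7
37: 27473 = 37·742 + 19
41: 27473 = 41·670 + 3
43: 27473 = 43·638 + 39
47: 27473 = 47·584 + 25
53: 27473 = 53·518 + 19
59: 27473 = 59·465 + 38
61: 27473 = 61·450 + 23
67: 27473 = 67·410 + 3
71: 27473 = 71·386 + 67
73: 27473 = 73·376 + 25
79: 27473 = 79·347 + 60
83: 27473 = 83·331

83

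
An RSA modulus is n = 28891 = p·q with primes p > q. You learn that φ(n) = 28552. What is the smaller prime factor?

φ(n) = (p−1)(q−1) = n − (p+q) + 1, so p + q = 28891 − 28552 + 1 = 340.
p and q are the roots of t² − 340t + 28891 = 0.
Discriminant: 340² − 4·28891 = 115600 − 115564 = 36; √36 = 6.
q = (340 − 6)/2 = 167, p = (340 + 6)/2 = 173.
Check: 167 · 173 = 28891.

167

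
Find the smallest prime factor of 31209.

31209 is odd.
Digit sum 15, divisible by 3.

3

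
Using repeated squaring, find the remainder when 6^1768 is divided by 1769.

6^1 ≡ 6 (mod 1769)
6^2 ≡ 6^2 = 36 ≡ 36 (mod 1769)
6^4 ≡ 36^2 = 1296 ≡ 1296 (mod 1769)
6^8 ≡ 1296^2 = 1679616 ≡ 835 (mod 1769)
6^16 ≡ 835^2 = 697225 ≡ 239 (mod 1769)
6^32 ≡ 239^2 = 57121 ≡ 513 (mod 1769)
6^64 ≡ 513^2 = 263169 ≡ 1357 (mod 1769)
6^128 ≡ 1357^2 = 1841449 ≡ 1689 (mod 1769)
6^256 ≡ 1689^2 = 2852721 ≡ 1093 (mod 1769)
6^512 ≡ 1093^2 = 1194649 ≡ 574 (mod 1769)
6^1024 ≡ 574^2 = 329476 ≡ 442 (mod 1769)
1768 = 1024 + 512 + 128 + 64 + 32 + 8 in binary powers of 2.
So 6^1768 ≡ 442 · 574 · 1689 · 1357 · 513 · 835 ≡ 571 (mod 1769).
Since 571 ≠ 1, base 6 is a Fermat witness: 1769 is composite.

571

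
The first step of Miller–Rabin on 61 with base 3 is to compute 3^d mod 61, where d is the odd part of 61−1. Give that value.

60

61 − 1 = 60 = 2^2 · 15, so d = 15.
3^1 ≡ 3 (mod 61)
3^2 ≡ 3^2 = 9 ≡ 9 (mod 61)
3^4 ≡ 9^2 = 81 ≡ 20 (mod 61)
3^8 ≡ 20^2 = 400 ≡ 34 (mod 61)
15 = 8 + 4 + 2 + 1 in binary powers of 2.
So 3^15 ≡ 34 · 20 · 9 · 3 ≡ 60 (mod 61).
Since 3^d ≡ 60 (mod 61), base 3 does not prove 61 composite.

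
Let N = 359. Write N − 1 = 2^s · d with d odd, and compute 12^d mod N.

1

359 − 1 = 358 = 2^1 · 179, so d = 179.
12^1 ≡ 12 (mod 359)
12^2 ≡ 12^2 = 144 ≡ 144 (mod 359)
12^4 ≡ 144^2 = 20736 ≡ 273 (mod 359)
12^8 ≡ 273^2 = 74529 ≡ 216 (mod 359)
12^16 ≡ 216^2 = 46656 ≡ 345 (mod 359)
12^32 ≡ 345^2 = 119025 ≡ 196 (mod 359)
12^64 ≡ 196^2 = 38416 ≡ 3 (mod 359)
12^128 ≡ 3^2 = 9 ≡ 9 (mod 359)
179 = 128 + 32 + 16 + 2 + 1 in binary powers of 2.
So 12^179 ≡ 9 · 196 · 345 · 144 · 12 ≡ 1 (mod 359).
Since 12^d ≡ 1 (mod 359), base 12 does not prove 359 composite.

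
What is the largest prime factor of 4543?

59

4543 = 7 · 649
649 = 11 · 59
59 is prime.
So 4543 = 7 · 11 · 59; the largest prime factor is 59.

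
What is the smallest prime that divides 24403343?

24403343 is odd.
Digit sum 23, not divisible by 3.
Ends in 3: not divisible by 5.
7: 24403343 = 7·3486191 + 6
11: 24403343 = 11·2218485 + 8
13: 24403343 = 13·1877180 + 3
17: 24403343 = 17·1435490 + 13
19: 24403343 = 19·1284386 + 9
23: 24403343 = 23·1061014 + 21
29: 24403343 = 29·841494 + 17
31: 24403343 = 31·787204 + 19
37: 24403343 = 37·659549 + 30
41: 24403343 = 41·595203 + 20
43: 24403343 = 43·567519 + 26
47: 24403343 = 47·519220 + 3
53: 24403343 = 53·460440 + 23
59: 24403343 = 59·413615 + 58
61: 24403343 = 61·400054 + 49
67: 24403343 = 67·364229

67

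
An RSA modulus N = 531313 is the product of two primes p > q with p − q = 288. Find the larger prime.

Since p = q + 288, we have 531313 = q(q + 288), so q² + 288q − 531313 = 0.
Discriminant: 288² + 4·531313 = 82944 + 2125252 = 2208196; √2208196 = 1486.
q = (−288 + 1486)/2 = 599, and p = q + 288 = 887.
Check: 599 · 887 = 531313.

887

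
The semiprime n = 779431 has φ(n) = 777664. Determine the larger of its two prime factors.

929

φ(n) = (p−1)(q−1) = n − (p+q) + 1, so p + q = 779431 − 777664 + 1 = 1768.
p and q are the roots of t² − 1768t + 779431 = 0.
Discriminant: 1768² − 4·779431 = 3125824 − 3117724 = 8100; √8100 = 90.
q = (1768 − 90)/2 = 839, p = (1768 + 90)/2 = 929.
Check: 839 · 929 = 779431.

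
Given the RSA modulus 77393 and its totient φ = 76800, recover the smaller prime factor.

193

φ(n) = (p−1)(q−1) = n − (p+q) + 1, so p + q = 77393 − 76800 + 1 = 594.
p and q are the roots of t² − 594t + 77393 = 0.
Discriminant: 594² − 4·77393 = 352836 − 309572 = 43264; √43264 = 208.
q = (594 − 208)/2 = 193, p = (594 + 208)/2 = 401.
Check: 193 · 401 = 77393.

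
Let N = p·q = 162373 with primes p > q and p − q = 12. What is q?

397

Since p = q + 12, we have 162373 = q(q + 12), so q² + 12q − 162373 = 0.
Discriminant: 12² + 4·162373 = 144 + 649492 = 649636; √649636 = 806.
q = (−12 + 806)/2 = 397, and p = q + 12 = 409.
Check: 397 · 409 = 162373.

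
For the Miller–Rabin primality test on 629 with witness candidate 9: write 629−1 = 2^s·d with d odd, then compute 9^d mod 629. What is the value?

629 − 1 = 628 = 2^2 · 157, so d = 157.
9^1 ≡ 9 (mod 629)
9^2 ≡ 9^2 = 81 ≡ 81 (mod 629)
9^4 ≡ 81^2 = 6561 ≡ 271 (mod 629)
9^8 ≡ 271^2 = 73441 ≡ 477 (mod 629)
9^16 ≡ 477^2 = 227529 ≡ 460 (mod 629)
9^32 ≡ 460^2 = 211600 ≡ 256 (mod 629)
9^64 ≡ 256^2 = 65536 ≡ 120 (mod 629)
9^128 ≡ 120^2 = 14400 ≡ 562 (mod 629)
157 = 128 + 16 + 8 + 4 + 1 in binary powers of 2.
So 9^157 ≡ 562 · 460 · 477 · 271 · 9 ≡ 382 (mod 629).
Squaring chain: 382 → 625; never reaches −1, so base 9 is a Miller–Rabin witness that 629 is composite.

382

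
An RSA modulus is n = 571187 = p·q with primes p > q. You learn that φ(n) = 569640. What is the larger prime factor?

941

φ(n) = (p−1)(q−1) = n − (p+q) + 1, so p + q = 571187 − 569640 + 1 = 1548.
p and q are the roots of t² − 1548t + 571187 = 0.
Discriminant: 1548² − 4·571187 = 2396304 − 2284748 = 111556; √111556 = 334.
q = (1548 − 334)/2 = 607, p = (1548 + 334)/2 = 941.
Check: 607 · 941 = 571187.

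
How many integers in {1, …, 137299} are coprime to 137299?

Factor: 137299 = 31 · 43 · 103.
φ(137299) = (31−1) · (43−1) · (103−1) = 30 · 42 · 102 = 128520.

128520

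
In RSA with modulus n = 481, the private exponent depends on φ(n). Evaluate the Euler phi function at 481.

Factor: 481 = 13 · 37.
φ(481) = (13−1) · (37−1) = 12 · 36 = 432.

432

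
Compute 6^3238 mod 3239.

6^1 ≡ 6 (mod 3239)
6^2 ≡ 6^2 = 36 ≡ 36 (mod 3239)
6^4 ≡ 36^2 = 1296 ≡ 1296 (mod 3239)
6^8 ≡ 1296^2 = 1679616 ≡ 1814 (mod 3239)
6^16 ≡ 1814^2 = 3290596 ≡ 3011 (mod 3239)
6^32 ≡ 3011^2 = 9066121 ≡ 160 (mod 3239)
6^64 ≡ 160^2 = 25600 ≡ 2927 (mod 3239)
6^128 ≡ 2927^2 = 8567329 ≡ 174 (mod 3239)
6^256 ≡ 174^2 = 30276 ≡ 1125 (mod 3239)
6^512 ≡ 1125^2 = 1265625 ≡ 2415 (mod 3239)
6^1024 ≡ 2415^2 = 5832225 ≡ 2025 (mod 3239)
6^2048 ≡ 2025^2 = 4100625 ≡ 51 (mod 3239)
3238 = 2048 + 1024 + 128 + 32 + 4 + 2 in binary powers of 2.
So 6^3238 ≡ 51 · 2025 · 174 · 160 · 1296 · 36 ≡ 705 (mod 3239).
Since 705 ≠ 1, base 6 is a Fermat witness: 3239 is composite.

705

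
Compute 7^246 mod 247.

77

7^1 ≡ 7 (mod 247)
7^2 ≡ 7^2 = 49 ≡ 49 (mod 247)
7^4 ≡ 49^2 = 2401 ≡ 178 (mod 247)
7^8 ≡ 178^2 = 31684 ≡ 68 (mod 247)
7^16 ≡ 68^2 = 4624 ≡ 178 (mod 247)
7^32 ≡ 178^2 = 31684 ≡ 68 (mod 247)
7^64 ≡ 68^2 = 4624 ≡ 178 (mod 247)
7^128 ≡ 178^2 = 31684 ≡ 68 (mod 247)
246 = 128 + 64 + 32 + 16 + 4 + 2 in binary powers of 2.
So 7^246 ≡ 68 · 178 · 68 · 178 · 178 · 49 ≡ 77 (mod 247).
Since 77 ≠ 1, base 7 is a Fermat witness: 247 is composite.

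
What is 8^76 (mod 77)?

8^1 ≡ 8 (mod 77)
8^2 ≡ 8^2 = 64 ≡ 64 (mod 77)
8^4 ≡ 64^2 = 4096 ≡ 15 (mod 77)
8^8 ≡ 15^2 = 225 ≡ 71 (mod 77)
8^16 ≡ 71^2 = 5041 ≡ 36 (mod 77)
8^32 ≡ 36^2 = 1296 ≡ 64 (mod 77)
8^64 ≡ 64^2 = 4096 ≡ 15 (mod 77)
76 = 64 + 8 + 4 in binary powers of 2.
So 8^76 ≡ 15 · 71 · 15 ≡ 36 (mod 77).
Since 36 ≠ 1, base 8 is a Fermat witness: 77 is composite.

36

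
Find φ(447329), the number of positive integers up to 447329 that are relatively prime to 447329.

428400

Factor: 447329 = 43 · 101 · 103.
φ(447329) = (43−1) · (101−1) · (103−1) = 42 · 100 · 102 = 428400.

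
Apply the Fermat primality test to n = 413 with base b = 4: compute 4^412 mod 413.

4^1 ≡ 4 (mod 413)
4^2 ≡ 4^2 = 16 ≡ 16 (mod 413)
4^4 ≡ 16^2 = 256 ≡ 256 (mod 413)
4^8 ≡ 256^2 = 65536 ≡ 282 (mod 413)
4^16 ≡ 282^2 = 79524 ≡ 228 (mod 413)
4^32 ≡ 228^2 = 51984 ≡ 359 (mod 413)
4^64 ≡ 359^2 = 128881 ≡ 25 (mod 413)
4^128 ≡ 25^2 = 625 ≡ 212 (mod 413)
4^256 ≡ 212^2 = 44944 ≡ 340 (mod 413)
412 = 256 + 128 + 16 + 8 + 4 in binary powers of 2.
So 4^412 ≡ 340 · 212 · 228 · 282 · 256 ≡ 25 (mod 413).
Since 25 ≠ 1, base 4 is a Fermat witness: 413 is composite.

25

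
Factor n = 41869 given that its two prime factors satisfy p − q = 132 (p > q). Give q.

149

Since p = q + 132, we have 41869 = q(q + 132), so q² + 132q − 41869 = 0.
Discriminant: 132² + 4·41869 = 17424 + 167476 = 184900; √184900 = 430.
q = (−132 + 430)/2 = 149, and p = q + 132 = 281.
Check: 149 · 281 = 41869.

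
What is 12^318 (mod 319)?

144

12^1 ≡ 12 (mod 319)
12^2 ≡ 12^2 = 144 ≡ 144 (mod 319)
12^4 ≡ 144^2 = 20736 ≡ 1 (mod 319)
12^8 ≡ 1^2 = 1 ≡ 1 (mod 319)
12^16 ≡ 1^2 = 1 ≡ 1 (mod 319)
12^32 ≡ 1^2 = 1 ≡ 1 (mod 319)
12^64 ≡ 1^2 = 1 ≡ 1 (mod 319)
12^128 ≡ 1^2 = 1 ≡ 1 (mod 319)
12^256 ≡ 1^2 = 1 ≡ 1 (mod 319)
318 = 256 + 32 + 16 + 8 + 4 + 2 in binary powers of 2.
So 12^318 ≡ 1 · 1 · 1 · 1 · 1 · 144 ≡ 144 (mod 319).
Since 144 ≠ 1, base 12 is a Fermat witness: 319 is composite.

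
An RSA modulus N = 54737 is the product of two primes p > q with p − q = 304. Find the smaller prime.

127

Since p = q + 304, we have 54737 = q(q + 304), so q² + 304q − 54737 = 0.
Discriminant: 304² + 4·54737 = 92416 + 218948 = 311364; √311364 = 558.
q = (−304 + 558)/2 = 127, and p = q + 304 = 431.
Check: 127 · 431 = 54737.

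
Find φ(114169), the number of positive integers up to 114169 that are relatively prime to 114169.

Factor: 114169 = 11 · 97 · 107.
φ(114169) = (11−1) · (97−1) · (107−1) = 10 · 96 · 106 = 101760.

101760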